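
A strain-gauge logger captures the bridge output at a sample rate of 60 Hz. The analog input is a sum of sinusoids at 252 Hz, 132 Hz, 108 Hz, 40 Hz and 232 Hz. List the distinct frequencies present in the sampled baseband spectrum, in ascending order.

8 Hz, 12 Hz, 20 Hz

fs/2 = 30 Hz.
252 Hz mod fs = 12 Hz.
12 Hz ≤ fs/2 = 30 Hz, appears at 12 Hz.
132 Hz mod fs = 12 Hz.
12 Hz ≤ fs/2 = 30 Hz, appears at 12 Hz.
108 Hz mod fs = 48 Hz.
48 Hz > fs/2 = 30 Hz, folds to fs − 48 Hz = 12 Hz.
40 Hz > fs/2 = 30 Hz, folds to fs − 40 Hz = 20 Hz.
232 Hz mod fs = 52 Hz.
52 Hz > fs/2 = 30 Hz, folds to fs − 52 Hz = 8 Hz.
Distinct values: {8 Hz, 12 Hz, 20 Hz}.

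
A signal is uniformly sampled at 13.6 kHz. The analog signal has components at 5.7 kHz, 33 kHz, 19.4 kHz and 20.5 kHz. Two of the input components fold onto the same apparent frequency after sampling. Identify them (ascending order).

19.4 kHz, 33 kHz

fs/2 = 6.8 kHz.
5.7 kHz ≤ fs/2 = 6.8 kHz, passes unchanged.
33 kHz mod fs = 5.8 kHz.
5.8 kHz ≤ fs/2 = 6.8 kHz, appears at 5.8 kHz.
19.4 kHz mod fs = 5.8 kHz.
5.8 kHz ≤ fs/2 = 6.8 kHz, appears at 5.8 kHz.
20.5 kHz mod fs = 6.9 kHz.
6.9 kHz > fs/2 = 6.8 kHz, folds to fs − 6.9 kHz = 6.7 kHz.
19.4 kHz and 33 kHz both map to 5.8 kHz.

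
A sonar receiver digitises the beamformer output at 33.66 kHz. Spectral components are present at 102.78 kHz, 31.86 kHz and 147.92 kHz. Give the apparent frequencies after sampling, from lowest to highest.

fs/2 = 16.83 kHz.
102.78 kHz mod fs = 1.8 kHz.
1.8 kHz ≤ fs/2 = 16.83 kHz, appears at 1.8 kHz.
31.86 kHz > fs/2 = 16.83 kHz, folds to fs − 31.86 kHz = 1.8 kHz.
147.92 kHz mod fs = 13.28 kHz.
13.28 kHz ≤ fs/2 = 16.83 kHz, appears at 13.28 kHz.
Distinct values: {1.8 kHz, 13.28 kHz}.

1.8 kHz, 13.28 kHz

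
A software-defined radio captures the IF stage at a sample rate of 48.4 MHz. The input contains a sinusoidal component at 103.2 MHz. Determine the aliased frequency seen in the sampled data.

103.2 MHz mod fs = 6.4 MHz.
6.4 MHz ≤ fs/2 = 24.2 MHz, appears at 6.4 MHz.

6.4 MHz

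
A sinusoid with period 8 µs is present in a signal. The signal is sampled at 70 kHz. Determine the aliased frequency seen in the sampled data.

15 kHz

T = 8 µs → f = 1/T = 125 kHz.
125 kHz mod fs = 55 kHz.
55 kHz > fs/2 = 35 kHz, folds to fs − 55 kHz = 15 kHz.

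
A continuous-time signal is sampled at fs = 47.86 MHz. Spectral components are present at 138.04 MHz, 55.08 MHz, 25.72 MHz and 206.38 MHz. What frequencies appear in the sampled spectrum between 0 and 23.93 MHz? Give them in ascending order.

5.54 MHz, 7.22 MHz, 14.94 MHz, 22.14 MHz

fs/2 = 23.93 MHz.
138.04 MHz mod fs = 42.32 MHz.
42.32 MHz > fs/2 = 23.93 MHz, folds to fs − 42.32 MHz = 5.54 MHz.
55.08 MHz mod fs = 7.22 MHz.
7.22 MHz ≤ fs/2 = 23.93 MHz, appears at 7.22 MHz.
25.72 MHz > fs/2 = 23.93 MHz, folds to fs − 25.72 MHz = 22.14 MHz.
206.38 MHz mod fs = 14.94 MHz.
14.94 MHz ≤ fs/2 = 23.93 MHz, appears at 14.94 MHz.
Distinct values: {5.54 MHz, 7.22 MHz, 14.94 MHz, 22.14 MHz}.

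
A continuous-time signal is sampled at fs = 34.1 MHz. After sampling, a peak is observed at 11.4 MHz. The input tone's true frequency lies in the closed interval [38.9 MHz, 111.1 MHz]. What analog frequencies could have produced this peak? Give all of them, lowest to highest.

45.5 MHz, 56.8 MHz, 79.6 MHz, 90.9 MHz

Frequencies that alias to 11.4 MHz are k·fs ± 11.4 MHz for integer k ≥ 0.
k=0: 11.4 MHz.
k=1: 22.7 MHz, 45.5 MHz.
k=2: 56.8 MHz, 79.6 MHz.
k=3: 90.9 MHz, 113.7 MHz.
k=4: 125 MHz, 147.8 MHz.
Within [38.9 MHz, 111.1 MHz]: 45.5 MHz, 56.8 MHz, 79.6 MHz, 90.9 MHz.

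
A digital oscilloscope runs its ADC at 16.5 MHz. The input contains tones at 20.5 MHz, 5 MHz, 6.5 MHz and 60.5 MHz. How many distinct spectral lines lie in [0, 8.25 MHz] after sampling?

fs/2 = 8.25 MHz.
20.5 MHz mod fs = 4 MHz.
4 MHz ≤ fs/2 = 8.25 MHz, appears at 4 MHz.
5 MHz ≤ fs/2 = 8.25 MHz, passes unchanged.
6.5 MHz ≤ fs/2 = 8.25 MHz, passes unchanged.
60.5 MHz mod fs = 11 MHz.
11 MHz > fs/2 = 8.25 MHz, folds to fs − 11 MHz = 5.5 MHz.
Distinct values: {4 MHz, 5 MHz, 5.5 MHz, 6.5 MHz} → 4.

4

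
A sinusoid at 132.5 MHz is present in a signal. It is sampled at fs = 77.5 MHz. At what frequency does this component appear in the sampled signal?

132.5 MHz mod fs = 55 MHz.
55 MHz > fs/2 = 38.75 MHz, folds to fs − 55 MHz = 22.5 MHz.

22.5 MHz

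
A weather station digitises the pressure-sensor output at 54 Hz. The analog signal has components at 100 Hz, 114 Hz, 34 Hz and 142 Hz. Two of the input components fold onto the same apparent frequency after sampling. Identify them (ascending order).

34 Hz, 142 Hz

fs/2 = 27 Hz.
100 Hz mod fs = 46 Hz.
46 Hz > fs/2 = 27 Hz, folds to fs − 46 Hz = 8 Hz.
114 Hz mod fs = 6 Hz.
6 Hz ≤ fs/2 = 27 Hz, appears at 6 Hz.
34 Hz > fs/2 = 27 Hz, folds to fs − 34 Hz = 20 Hz.
142 Hz mod fs = 34 Hz.
34 Hz > fs/2 = 27 Hz, folds to fs − 34 Hz = 20 Hz.
34 Hz and 142 Hz both map to 20 Hz.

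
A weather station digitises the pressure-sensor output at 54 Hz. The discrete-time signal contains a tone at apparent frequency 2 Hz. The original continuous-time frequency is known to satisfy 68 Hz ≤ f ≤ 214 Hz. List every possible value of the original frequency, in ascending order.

106 Hz, 110 Hz, 160 Hz, 164 Hz, 214 Hz

Frequencies that alias to 2 Hz are k·fs ± 2 Hz for integer k ≥ 0.
k=0: 2 Hz.
k=1: 52 Hz, 56 Hz.
k=2: 106 Hz, 110 Hz.
k=3: 160 Hz, 164 Hz.
k=4: 214 Hz, 218 Hz.
k=5: 268 Hz, 272 Hz.
Within [68 Hz, 214 Hz]: 106 Hz, 110 Hz, 160 Hz, 164 Hz, 214 Hz.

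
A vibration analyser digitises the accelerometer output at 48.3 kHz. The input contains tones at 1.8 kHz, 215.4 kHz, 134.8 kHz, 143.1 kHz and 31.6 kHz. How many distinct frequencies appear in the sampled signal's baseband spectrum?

4

fs/2 = 24.15 kHz.
1.8 kHz ≤ fs/2 = 24.15 kHz, passes unchanged.
215.4 kHz mod fs = 22.2 kHz.
22.2 kHz ≤ fs/2 = 24.15 kHz, appears at 22.2 kHz.
134.8 kHz mod fs = 38.2 kHz.
38.2 kHz > fs/2 = 24.15 kHz, folds to fs − 38.2 kHz = 10.1 kHz.
143.1 kHz mod fs = 46.5 kHz.
46.5 kHz > fs/2 = 24.15 kHz, folds to fs − 46.5 kHz = 1.8 kHz.
31.6 kHz > fs/2 = 24.15 kHz, folds to fs − 31.6 kHz = 16.7 kHz.
Distinct values: {1.8 kHz, 10.1 kHz, 16.7 kHz, 22.2 kHz} → 4.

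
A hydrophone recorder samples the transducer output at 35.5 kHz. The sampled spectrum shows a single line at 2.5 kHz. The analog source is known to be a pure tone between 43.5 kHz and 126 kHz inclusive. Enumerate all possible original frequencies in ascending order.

Frequencies that alias to 2.5 kHz are k·fs ± 2.5 kHz for integer k ≥ 0.
k=0: 2.5 kHz.
k=1: 33 kHz, 38 kHz.
k=2: 68.5 kHz, 73.5 kHz.
k=3: 104 kHz, 109 kHz.
k=4: 139.5 kHz, 144.5 kHz.
Within [43.5 kHz, 126 kHz]: 68.5 kHz, 73.5 kHz, 104 kHz, 109 kHz.

68.5 kHz, 73.5 kHz, 104 kHz, 109 kHz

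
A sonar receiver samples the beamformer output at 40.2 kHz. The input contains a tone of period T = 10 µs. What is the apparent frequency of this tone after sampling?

19.6 kHz

T = 10 µs → f = 1/T = 100 kHz.
100 kHz mod fs = 19.6 kHz.
19.6 kHz ≤ fs/2 = 20.1 kHz, appears at 19.6 kHz.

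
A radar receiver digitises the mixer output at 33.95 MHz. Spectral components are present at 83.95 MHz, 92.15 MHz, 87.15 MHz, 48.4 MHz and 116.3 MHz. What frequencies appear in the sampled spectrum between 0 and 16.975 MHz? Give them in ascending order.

9.7 MHz, 14.45 MHz, 14.7 MHz, 16.05 MHz

fs/2 = 16.975 MHz.
83.95 MHz mod fs = 16.05 MHz.
16.05 MHz ≤ fs/2 = 16.975 MHz, appears at 16.05 MHz.
92.15 MHz mod fs = 24.25 MHz.
24.25 MHz > fs/2 = 16.975 MHz, folds to fs − 24.25 MHz = 9.7 MHz.
87.15 MHz mod fs = 19.25 MHz.
19.25 MHz > fs/2 = 16.975 MHz, folds to fs − 19.25 MHz = 14.7 MHz.
48.4 MHz mod fs = 14.45 MHz.
14.45 MHz ≤ fs/2 = 16.975 MHz, appears at 14.45 MHz.
116.3 MHz mod fs = 14.45 MHz.
14.45 MHz ≤ fs/2 = 16.975 MHz, appears at 14.45 MHz.
Distinct values: {9.7 MHz, 14.45 MHz, 14.7 MHz, 16.05 MHz}.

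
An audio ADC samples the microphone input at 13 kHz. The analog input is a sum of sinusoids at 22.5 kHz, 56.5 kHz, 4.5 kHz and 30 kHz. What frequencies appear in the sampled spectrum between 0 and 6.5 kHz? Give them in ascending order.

3.5 kHz, 4 kHz, 4.5 kHz

fs/2 = 6.5 kHz.
22.5 kHz mod fs = 9.5 kHz.
9.5 kHz > fs/2 = 6.5 kHz, folds to fs − 9.5 kHz = 3.5 kHz.
56.5 kHz mod fs = 4.5 kHz.
4.5 kHz ≤ fs/2 = 6.5 kHz, appears at 4.5 kHz.
4.5 kHz ≤ fs/2 = 6.5 kHz, passes unchanged.
30 kHz mod fs = 4 kHz.
4 kHz ≤ fs/2 = 6.5 kHz, appears at 4 kHz.
Distinct values: {3.5 kHz, 4 kHz, 4.5 kHz}.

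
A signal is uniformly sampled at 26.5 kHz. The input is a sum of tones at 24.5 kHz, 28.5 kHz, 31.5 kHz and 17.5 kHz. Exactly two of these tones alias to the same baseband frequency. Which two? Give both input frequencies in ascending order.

fs/2 = 13.25 kHz.
24.5 kHz > fs/2 = 13.25 kHz, folds to fs − 24.5 kHz = 2 kHz.
28.5 kHz mod fs = 2 kHz.
2 kHz ≤ fs/2 = 13.25 kHz, appears at 2 kHz.
31.5 kHz mod fs = 5 kHz.
5 kHz ≤ fs/2 = 13.25 kHz, appears at 5 kHz.
17.5 kHz > fs/2 = 13.25 kHz, folds to fs − 17.5 kHz = 9 kHz.
24.5 kHz and 28.5 kHz both map to 2 kHz.

24.5 kHz, 28.5 kHz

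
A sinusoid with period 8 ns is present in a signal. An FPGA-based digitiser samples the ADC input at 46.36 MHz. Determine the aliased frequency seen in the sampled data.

14.08 MHz

T = 8 ns → f = 1/T = 125 MHz.
125 MHz mod fs = 32.28 MHz.
32.28 MHz > fs/2 = 23.18 MHz, folds to fs − 32.28 MHz = 14.08 MHz.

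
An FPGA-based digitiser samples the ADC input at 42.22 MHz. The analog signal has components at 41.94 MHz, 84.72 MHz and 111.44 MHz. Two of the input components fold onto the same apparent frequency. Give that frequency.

0.28 MHz

fs/2 = 21.11 MHz.
41.94 MHz > fs/2 = 21.11 MHz, folds to fs − 41.94 MHz = 0.28 MHz.
84.72 MHz mod fs = 0.28 MHz.
0.28 MHz ≤ fs/2 = 21.11 MHz, appears at 0.28 MHz.
111.44 MHz mod fs = 27 MHz.
27 MHz > fs/2 = 21.11 MHz, folds to fs − 27 MHz = 15.22 MHz.
41.94 MHz and 84.72 MHz both map to 0.28 MHz.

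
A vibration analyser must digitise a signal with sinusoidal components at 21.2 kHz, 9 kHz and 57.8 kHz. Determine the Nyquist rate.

Highest-frequency component: 57.8 kHz.
Nyquist rate = 2 × 57.8 kHz = 115.6 kHz.

115.6 kHz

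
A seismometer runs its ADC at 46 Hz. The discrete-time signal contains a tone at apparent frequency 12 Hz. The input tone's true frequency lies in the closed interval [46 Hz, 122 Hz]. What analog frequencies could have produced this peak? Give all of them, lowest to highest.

Frequencies that alias to 12 Hz are k·fs ± 12 Hz for integer k ≥ 0.
k=0: 12 Hz.
k=1: 34 Hz, 58 Hz.
k=2: 80 Hz, 104 Hz.
k=3: 126 Hz, 150 Hz.
Within [46 Hz, 122 Hz]: 58 Hz, 80 Hz, 104 Hz.

58 Hz, 80 Hz, 104 Hz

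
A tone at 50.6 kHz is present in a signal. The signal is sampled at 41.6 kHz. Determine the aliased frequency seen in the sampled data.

50.6 kHz mod fs = 9 kHz.
9 kHz ≤ fs/2 = 20.8 kHz, appears at 9 kHz.

9 kHz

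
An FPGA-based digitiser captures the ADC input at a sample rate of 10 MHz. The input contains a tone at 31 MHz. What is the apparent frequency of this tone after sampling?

31 MHz mod fs = 1 MHz.
1 MHz ≤ fs/2 = 5 MHz, appears at 1 MHz.

1 MHz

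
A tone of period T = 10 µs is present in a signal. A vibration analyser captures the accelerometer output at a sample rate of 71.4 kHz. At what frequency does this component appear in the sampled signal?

T = 10 µs → f = 1/T = 100 kHz.
100 kHz mod fs = 28.6 kHz.
28.6 kHz ≤ fs/2 = 35.7 kHz, appears at 28.6 kHz.

28.6 kHz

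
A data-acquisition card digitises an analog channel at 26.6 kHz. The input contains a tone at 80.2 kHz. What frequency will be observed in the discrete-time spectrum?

0.4 kHz

80.2 kHz mod fs = 0.4 kHz.
0.4 kHz ≤ fs/2 = 13.3 kHz, appears at 0.4 kHz.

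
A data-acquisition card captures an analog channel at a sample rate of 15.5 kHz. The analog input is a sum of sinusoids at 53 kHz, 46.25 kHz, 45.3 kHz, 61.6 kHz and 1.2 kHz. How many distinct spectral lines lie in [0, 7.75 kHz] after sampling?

4

fs/2 = 7.75 kHz.
53 kHz mod fs = 6.5 kHz.
6.5 kHz ≤ fs/2 = 7.75 kHz, appears at 6.5 kHz.
46.25 kHz mod fs = 15.25 kHz.
15.25 kHz > fs/2 = 7.75 kHz, folds to fs − 15.25 kHz = 0.25 kHz.
45.3 kHz mod fs = 14.3 kHz.
14.3 kHz > fs/2 = 7.75 kHz, folds to fs − 14.3 kHz = 1.2 kHz.
61.6 kHz mod fs = 15.1 kHz.
15.1 kHz > fs/2 = 7.75 kHz, folds to fs − 15.1 kHz = 0.4 kHz.
1.2 kHz ≤ fs/2 = 7.75 kHz, passes unchanged.
Distinct values: {0.25 kHz, 0.4 kHz, 1.2 kHz, 6.5 kHz} → 4.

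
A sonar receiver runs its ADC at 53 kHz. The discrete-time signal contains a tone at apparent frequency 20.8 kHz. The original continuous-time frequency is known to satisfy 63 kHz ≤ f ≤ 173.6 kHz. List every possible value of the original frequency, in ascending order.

73.8 kHz, 85.2 kHz, 126.8 kHz, 138.2 kHz

Frequencies that alias to 20.8 kHz are k·fs ± 20.8 kHz for integer k ≥ 0.
k=0: 20.8 kHz.
k=1: 32.2 kHz, 73.8 kHz.
k=2: 85.2 kHz, 126.8 kHz.
k=3: 138.2 kHz, 179.8 kHz.
k=4: 191.2 kHz, 232.8 kHz.
Within [63 kHz, 173.6 kHz]: 73.8 kHz, 85.2 kHz, 126.8 kHz, 138.2 kHz.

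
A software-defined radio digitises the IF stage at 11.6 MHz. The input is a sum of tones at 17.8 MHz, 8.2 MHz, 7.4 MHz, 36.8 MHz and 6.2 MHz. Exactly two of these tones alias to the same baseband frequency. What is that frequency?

5.4 MHz

fs/2 = 5.8 MHz.
17.8 MHz mod fs = 6.2 MHz.
6.2 MHz > fs/2 = 5.8 MHz, folds to fs − 6.2 MHz = 5.4 MHz.
8.2 MHz > fs/2 = 5.8 MHz, folds to fs − 8.2 MHz = 3.4 MHz.
7.4 MHz > fs/2 = 5.8 MHz, folds to fs − 7.4 MHz = 4.2 MHz.
36.8 MHz mod fs = 2 MHz.
2 MHz ≤ fs/2 = 5.8 MHz, appears at 2 MHz.
6.2 MHz > fs/2 = 5.8 MHz, folds to fs − 6.2 MHz = 5.4 MHz.
6.2 MHz and 17.8 MHz both map to 5.4 MHz.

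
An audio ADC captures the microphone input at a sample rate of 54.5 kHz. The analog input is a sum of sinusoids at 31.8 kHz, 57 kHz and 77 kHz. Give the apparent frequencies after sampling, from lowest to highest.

2.5 kHz, 22.5 kHz, 22.7 kHz

fs/2 = 27.25 kHz.
31.8 kHz > fs/2 = 27.25 kHz, folds to fs − 31.8 kHz = 22.7 kHz.
57 kHz mod fs = 2.5 kHz.
2.5 kHz ≤ fs/2 = 27.25 kHz, appears at 2.5 kHz.
77 kHz mod fs = 22.5 kHz.
22.5 kHz ≤ fs/2 = 27.25 kHz, appears at 22.5 kHz.
Distinct values: {2.5 kHz, 22.5 kHz, 22.7 kHz}.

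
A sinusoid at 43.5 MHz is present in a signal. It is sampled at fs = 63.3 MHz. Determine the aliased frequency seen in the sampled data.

19.8 MHz

43.5 MHz > fs/2 = 31.65 MHz, folds to fs − 43.5 MHz = 19.8 MHz.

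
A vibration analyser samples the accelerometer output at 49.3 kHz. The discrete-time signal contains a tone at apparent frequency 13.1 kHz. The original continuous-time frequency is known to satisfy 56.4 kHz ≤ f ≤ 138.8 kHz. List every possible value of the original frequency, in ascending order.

62.4 kHz, 85.5 kHz, 111.7 kHz, 134.8 kHz

Frequencies that alias to 13.1 kHz are k·fs ± 13.1 kHz for integer k ≥ 0.
k=0: 13.1 kHz.
k=1: 36.2 kHz, 62.4 kHz.
k=2: 85.5 kHz, 111.7 kHz.
k=3: 134.8 kHz, 161 kHz.
k=4: 184.1 kHz, 210.3 kHz.
Within [56.4 kHz, 138.8 kHz]: 62.4 kHz, 85.5 kHz, 111.7 kHz, 134.8 kHz.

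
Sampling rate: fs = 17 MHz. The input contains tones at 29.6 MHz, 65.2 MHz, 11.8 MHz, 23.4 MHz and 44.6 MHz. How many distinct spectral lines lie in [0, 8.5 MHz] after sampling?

fs/2 = 8.5 MHz.
29.6 MHz mod fs = 12.6 MHz.
12.6 MHz > fs/2 = 8.5 MHz, folds to fs − 12.6 MHz = 4.4 MHz.
65.2 MHz mod fs = 14.2 MHz.
14.2 MHz > fs/2 = 8.5 MHz, folds to fs − 14.2 MHz = 2.8 MHz.
11.8 MHz > fs/2 = 8.5 MHz, folds to fs − 11.8 MHz = 5.2 MHz.
23.4 MHz mod fs = 6.4 MHz.
6.4 MHz ≤ fs/2 = 8.5 MHz, appears at 6.4 MHz.
44.6 MHz mod fs = 10.6 MHz.
10.6 MHz > fs/2 = 8.5 MHz, folds to fs − 10.6 MHz = 6.4 MHz.
Distinct values: {2.8 MHz, 4.4 MHz, 5.2 MHz, 6.4 MHz} → 4.

4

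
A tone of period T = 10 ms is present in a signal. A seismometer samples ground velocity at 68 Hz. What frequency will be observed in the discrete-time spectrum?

T = 10 ms → f = 1/T = 100 Hz.
100 Hz mod fs = 32 Hz.
32 Hz ≤ fs/2 = 34 Hz, appears at 32 Hz.

32 Hz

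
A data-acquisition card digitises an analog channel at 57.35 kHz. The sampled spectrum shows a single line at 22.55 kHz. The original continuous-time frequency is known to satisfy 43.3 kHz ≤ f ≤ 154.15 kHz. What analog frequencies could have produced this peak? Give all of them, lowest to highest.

Frequencies that alias to 22.55 kHz are k·fs ± 22.55 kHz for integer k ≥ 0.
k=0: 22.55 kHz.
k=1: 34.8 kHz, 79.9 kHz.
k=2: 92.15 kHz, 137.25 kHz.
k=3: 149.5 kHz, 194.6 kHz.
k=4: 206.85 kHz, 251.95 kHz.
Within [43.3 kHz, 154.15 kHz]: 79.9 kHz, 92.15 kHz, 137.25 kHz, 149.5 kHz.

79.9 kHz, 92.15 kHz, 137.25 kHz, 149.5 kHz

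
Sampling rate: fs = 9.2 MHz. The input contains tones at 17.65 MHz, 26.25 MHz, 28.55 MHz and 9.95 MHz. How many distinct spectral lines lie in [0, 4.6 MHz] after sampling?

3

fs/2 = 4.6 MHz.
17.65 MHz mod fs = 8.45 MHz.
8.45 MHz > fs/2 = 4.6 MHz, folds to fs − 8.45 MHz = 0.75 MHz.
26.25 MHz mod fs = 7.85 MHz.
7.85 MHz > fs/2 = 4.6 MHz, folds to fs − 7.85 MHz = 1.35 MHz.
28.55 MHz mod fs = 0.95 MHz.
0.95 MHz ≤ fs/2 = 4.6 MHz, appears at 0.95 MHz.
9.95 MHz mod fs = 0.75 MHz.
0.75 MHz ≤ fs/2 = 4.6 MHz, appears at 0.75 MHz.
Distinct values: {0.75 MHz, 0.95 MHz, 1.35 MHz} → 3.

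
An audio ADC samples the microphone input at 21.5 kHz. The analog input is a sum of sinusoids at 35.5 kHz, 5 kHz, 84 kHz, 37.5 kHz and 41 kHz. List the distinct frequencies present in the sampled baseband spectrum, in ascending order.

fs/2 = 10.75 kHz.
35.5 kHz mod fs = 14 kHz.
14 kHz > fs/2 = 10.75 kHz, folds to fs − 14 kHz = 7.5 kHz.
5 kHz ≤ fs/2 = 10.75 kHz, passes unchanged.
84 kHz mod fs = 19.5 kHz.
19.5 kHz > fs/2 = 10.75 kHz, folds to fs − 19.5 kHz = 2 kHz.
37.5 kHz mod fs = 16 kHz.
16 kHz > fs/2 = 10.75 kHz, folds to fs − 16 kHz = 5.5 kHz.
41 kHz mod fs = 19.5 kHz.
19.5 kHz > fs/2 = 10.75 kHz, folds to fs − 19.5 kHz = 2 kHz.
Distinct values: {2 kHz, 5 kHz, 5.5 kHz, 7.5 kHz}.

2 kHz, 5 kHz, 5.5 kHz, 7.5 kHz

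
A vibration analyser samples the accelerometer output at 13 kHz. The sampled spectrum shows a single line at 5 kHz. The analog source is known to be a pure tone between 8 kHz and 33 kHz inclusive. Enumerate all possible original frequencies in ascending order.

8 kHz, 18 kHz, 21 kHz, 31 kHz

Frequencies that alias to 5 kHz are k·fs ± 5 kHz for integer k ≥ 0.
k=0: 5 kHz.
k=1: 8 kHz, 18 kHz.
k=2: 21 kHz, 31 kHz.
k=3: 34 kHz, 44 kHz.
Within [8 kHz, 33 kHz]: 8 kHz, 18 kHz, 21 kHz, 31 kHz.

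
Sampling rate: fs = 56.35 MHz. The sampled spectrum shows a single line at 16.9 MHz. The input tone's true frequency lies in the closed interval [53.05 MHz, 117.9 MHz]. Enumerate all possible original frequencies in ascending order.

Frequencies that alias to 16.9 MHz are k·fs ± 16.9 MHz for integer k ≥ 0.
k=0: 16.9 MHz.
k=1: 39.45 MHz, 73.25 MHz.
k=2: 95.8 MHz, 129.6 MHz.
k=3: 152.15 MHz, 185.95 MHz.
Within [53.05 MHz, 117.9 MHz]: 73.25 MHz, 95.8 MHz.

73.25 MHz, 95.8 MHz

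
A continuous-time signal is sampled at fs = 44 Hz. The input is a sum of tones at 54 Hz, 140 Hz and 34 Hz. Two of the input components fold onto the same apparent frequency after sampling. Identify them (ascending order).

fs/2 = 22 Hz.
54 Hz mod fs = 10 Hz.
10 Hz ≤ fs/2 = 22 Hz, appears at 10 Hz.
140 Hz mod fs = 8 Hz.
8 Hz ≤ fs/2 = 22 Hz, appears at 8 Hz.
34 Hz > fs/2 = 22 Hz, folds to fs − 34 Hz = 10 Hz.
34 Hz and 54 Hz both map to 10 Hz.

34 Hz, 54 Hz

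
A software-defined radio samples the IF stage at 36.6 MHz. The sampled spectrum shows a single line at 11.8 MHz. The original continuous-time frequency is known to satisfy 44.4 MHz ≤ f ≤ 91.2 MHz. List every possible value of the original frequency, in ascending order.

Frequencies that alias to 11.8 MHz are k·fs ± 11.8 MHz for integer k ≥ 0.
k=0: 11.8 MHz.
k=1: 24.8 MHz, 48.4 MHz.
k=2: 61.4 MHz, 85 MHz.
k=3: 98 MHz, 121.6 MHz.
Within [44.4 MHz, 91.2 MHz]: 48.4 MHz, 61.4 MHz, 85 MHz.

48.4 MHz, 61.4 MHz, 85 MHz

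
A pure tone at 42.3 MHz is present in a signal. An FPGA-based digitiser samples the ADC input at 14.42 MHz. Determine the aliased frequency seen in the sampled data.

42.3 MHz mod fs = 13.46 MHz.
13.46 MHz > fs/2 = 7.21 MHz, folds to fs − 13.46 MHz = 0.96 MHz.

0.96 MHz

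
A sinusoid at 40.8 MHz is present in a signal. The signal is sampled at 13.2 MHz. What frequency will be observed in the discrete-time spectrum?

40.8 MHz mod fs = 1.2 MHz.
1.2 MHz ≤ fs/2 = 6.6 MHz, appears at 1.2 MHz.

1.2 MHz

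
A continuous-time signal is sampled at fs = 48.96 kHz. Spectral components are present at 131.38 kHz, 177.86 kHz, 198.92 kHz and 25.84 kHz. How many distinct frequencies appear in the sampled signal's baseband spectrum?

4

fs/2 = 24.48 kHz.
131.38 kHz mod fs = 33.46 kHz.
33.46 kHz > fs/2 = 24.48 kHz, folds to fs − 33.46 kHz = 15.5 kHz.
177.86 kHz mod fs = 30.98 kHz.
30.98 kHz > fs/2 = 24.48 kHz, folds to fs − 30.98 kHz = 17.98 kHz.
198.92 kHz mod fs = 3.08 kHz.
3.08 kHz ≤ fs/2 = 24.48 kHz, appears at 3.08 kHz.
25.84 kHz > fs/2 = 24.48 kHz, folds to fs − 25.84 kHz = 23.12 kHz.
Distinct values: {3.08 kHz, 15.5 kHz, 17.98 kHz, 23.12 kHz} → 4.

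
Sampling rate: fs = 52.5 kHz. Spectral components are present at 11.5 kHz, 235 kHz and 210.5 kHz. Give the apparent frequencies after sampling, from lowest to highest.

0.5 kHz, 11.5 kHz, 25 kHz

fs/2 = 26.25 kHz.
11.5 kHz ≤ fs/2 = 26.25 kHz, passes unchanged.
235 kHz mod fs = 25 kHz.
25 kHz ≤ fs/2 = 26.25 kHz, appears at 25 kHz.
210.5 kHz mod fs = 0.5 kHz.
0.5 kHz ≤ fs/2 = 26.25 kHz, appears at 0.5 kHz.
Distinct values: {0.5 kHz, 11.5 kHz, 25 kHz}.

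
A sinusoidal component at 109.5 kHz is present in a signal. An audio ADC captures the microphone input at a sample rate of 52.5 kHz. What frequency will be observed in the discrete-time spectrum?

109.5 kHz mod fs = 4.5 kHz.
4.5 kHz ≤ fs/2 = 26.25 kHz, appears at 4.5 kHz.

4.5 kHz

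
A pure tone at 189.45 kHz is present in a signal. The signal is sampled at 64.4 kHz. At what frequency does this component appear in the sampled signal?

189.45 kHz mod fs = 60.65 kHz.
60.65 kHz > fs/2 = 32.2 kHz, folds to fs − 60.65 kHz = 3.75 kHz.

3.75 kHz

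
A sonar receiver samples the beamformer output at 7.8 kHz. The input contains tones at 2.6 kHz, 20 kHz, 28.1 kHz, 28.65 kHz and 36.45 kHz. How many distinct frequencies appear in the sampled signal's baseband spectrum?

4

fs/2 = 3.9 kHz.
2.6 kHz ≤ fs/2 = 3.9 kHz, passes unchanged.
20 kHz mod fs = 4.4 kHz.
4.4 kHz > fs/2 = 3.9 kHz, folds to fs − 4.4 kHz = 3.4 kHz.
28.1 kHz mod fs = 4.7 kHz.
4.7 kHz > fs/2 = 3.9 kHz, folds to fs − 4.7 kHz = 3.1 kHz.
28.65 kHz mod fs = 5.25 kHz.
5.25 kHz > fs/2 = 3.9 kHz, folds to fs − 5.25 kHz = 2.55 kHz.
36.45 kHz mod fs = 5.25 kHz.
5.25 kHz > fs/2 = 3.9 kHz, folds to fs − 5.25 kHz = 2.55 kHz.
Distinct values: {2.55 kHz, 2.6 kHz, 3.1 kHz, 3.4 kHz} → 4.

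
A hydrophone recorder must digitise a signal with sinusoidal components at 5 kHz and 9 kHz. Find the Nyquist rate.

18 kHz

Highest-frequency component: 9 kHz.
Nyquist rate = 2 × 9 kHz = 18 kHz.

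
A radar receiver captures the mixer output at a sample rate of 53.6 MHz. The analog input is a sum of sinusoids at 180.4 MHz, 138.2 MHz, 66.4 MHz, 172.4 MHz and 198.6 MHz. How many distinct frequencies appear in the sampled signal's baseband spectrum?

5

fs/2 = 26.8 MHz.
180.4 MHz mod fs = 19.6 MHz.
19.6 MHz ≤ fs/2 = 26.8 MHz, appears at 19.6 MHz.
138.2 MHz mod fs = 31 MHz.
31 MHz > fs/2 = 26.8 MHz, folds to fs − 31 MHz = 22.6 MHz.
66.4 MHz mod fs = 12.8 MHz.
12.8 MHz ≤ fs/2 = 26.8 MHz, appears at 12.8 MHz.
172.4 MHz mod fs = 11.6 MHz.
11.6 MHz ≤ fs/2 = 26.8 MHz, appears at 11.6 MHz.
198.6 MHz mod fs = 37.8 MHz.
37.8 MHz > fs/2 = 26.8 MHz, folds to fs − 37.8 MHz = 15.8 MHz.
Distinct values: {11.6 MHz, 12.8 MHz, 15.8 MHz, 19.6 MHz, 22.6 MHz} → 5.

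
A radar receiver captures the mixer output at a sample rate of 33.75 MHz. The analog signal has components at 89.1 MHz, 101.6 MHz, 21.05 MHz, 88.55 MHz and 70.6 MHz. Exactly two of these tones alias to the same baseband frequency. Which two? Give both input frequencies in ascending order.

21.05 MHz, 88.55 MHz

fs/2 = 16.875 MHz.
89.1 MHz mod fs = 21.6 MHz.
21.6 MHz > fs/2 = 16.875 MHz, folds to fs − 21.6 MHz = 12.15 MHz.
101.6 MHz mod fs = 0.35 MHz.
0.35 MHz ≤ fs/2 = 16.875 MHz, appears at 0.35 MHz.
21.05 MHz > fs/2 = 16.875 MHz, folds to fs − 21.05 MHz = 12.7 MHz.
88.55 MHz mod fs = 21.05 MHz.
21.05 MHz > fs/2 = 16.875 MHz, folds to fs − 21.05 MHz = 12.7 MHz.
70.6 MHz mod fs = 3.1 MHz.
3.1 MHz ≤ fs/2 = 16.875 MHz, appears at 3.1 MHz.
21.05 MHz and 88.55 MHz both map to 12.7 MHz.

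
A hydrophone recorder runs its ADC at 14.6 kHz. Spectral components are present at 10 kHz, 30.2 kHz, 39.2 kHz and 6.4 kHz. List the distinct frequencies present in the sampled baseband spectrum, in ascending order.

1 kHz, 4.6 kHz, 6.4 kHz

fs/2 = 7.3 kHz.
10 kHz > fs/2 = 7.3 kHz, folds to fs − 10 kHz = 4.6 kHz.
30.2 kHz mod fs = 1 kHz.
1 kHz ≤ fs/2 = 7.3 kHz, appears at 1 kHz.
39.2 kHz mod fs = 10 kHz.
10 kHz > fs/2 = 7.3 kHz, folds to fs − 10 kHz = 4.6 kHz.
6.4 kHz ≤ fs/2 = 7.3 kHz, passes unchanged.
Distinct values: {1 kHz, 4.6 kHz, 6.4 kHz}.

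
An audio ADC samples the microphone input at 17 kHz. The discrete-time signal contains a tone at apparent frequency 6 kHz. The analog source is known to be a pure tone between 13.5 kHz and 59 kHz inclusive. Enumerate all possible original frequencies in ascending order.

23 kHz, 28 kHz, 40 kHz, 45 kHz, 57 kHz

Frequencies that alias to 6 kHz are k·fs ± 6 kHz for integer k ≥ 0.
k=0: 6 kHz.
k=1: 11 kHz, 23 kHz.
k=2: 28 kHz, 40 kHz.
k=3: 45 kHz, 57 kHz.
k=4: 62 kHz, 74 kHz.
Within [13.5 kHz, 59 kHz]: 23 kHz, 28 kHz, 40 kHz, 45 kHz, 57 kHz.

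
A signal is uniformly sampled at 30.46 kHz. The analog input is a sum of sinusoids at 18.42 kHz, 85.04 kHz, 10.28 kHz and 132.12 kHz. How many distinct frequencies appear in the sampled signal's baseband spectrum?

fs/2 = 15.23 kHz.
18.42 kHz > fs/2 = 15.23 kHz, folds to fs − 18.42 kHz = 12.04 kHz.
85.04 kHz mod fs = 24.12 kHz.
24.12 kHz > fs/2 = 15.23 kHz, folds to fs − 24.12 kHz = 6.34 kHz.
10.28 kHz ≤ fs/2 = 15.23 kHz, passes unchanged.
132.12 kHz mod fs = 10.28 kHz.
10.28 kHz ≤ fs/2 = 15.23 kHz, appears at 10.28 kHz.
Distinct values: {6.34 kHz, 10.28 kHz, 12.04 kHz} → 3.

3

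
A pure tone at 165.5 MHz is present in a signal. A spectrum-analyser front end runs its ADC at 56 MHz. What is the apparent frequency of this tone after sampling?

165.5 MHz mod fs = 53.5 MHz.
53.5 MHz > fs/2 = 28 MHz, folds to fs − 53.5 MHz = 2.5 MHz.

2.5 MHz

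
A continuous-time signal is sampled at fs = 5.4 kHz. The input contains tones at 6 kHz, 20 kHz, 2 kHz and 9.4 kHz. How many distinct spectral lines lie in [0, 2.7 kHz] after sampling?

fs/2 = 2.7 kHz.
6 kHz mod fs = 0.6 kHz.
0.6 kHz ≤ fs/2 = 2.7 kHz, appears at 0.6 kHz.
20 kHz mod fs = 3.8 kHz.
3.8 kHz > fs/2 = 2.7 kHz, folds to fs − 3.8 kHz = 1.6 kHz.
2 kHz ≤ fs/2 = 2.7 kHz, passes unchanged.
9.4 kHz mod fs = 4 kHz.
4 kHz > fs/2 = 2.7 kHz, folds to fs − 4 kHz = 1.4 kHz.
Distinct values: {0.6 kHz, 1.4 kHz, 1.6 kHz, 2 kHz} → 4.

4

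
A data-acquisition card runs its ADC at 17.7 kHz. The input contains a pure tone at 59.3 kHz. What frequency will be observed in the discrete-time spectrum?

59.3 kHz mod fs = 6.2 kHz.
6.2 kHz ≤ fs/2 = 8.85 kHz, appears at 6.2 kHz.

6.2 kHz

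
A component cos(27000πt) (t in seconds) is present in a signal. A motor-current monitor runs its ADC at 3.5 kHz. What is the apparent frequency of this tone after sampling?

ω = 27000π rad/s → f = ω/(2π) = 13500 Hz = 13.5 kHz.
13.5 kHz mod fs = 3 kHz.
3 kHz > fs/2 = 1.75 kHz, folds to fs − 3 kHz = 0.5 kHz.

0.5 kHz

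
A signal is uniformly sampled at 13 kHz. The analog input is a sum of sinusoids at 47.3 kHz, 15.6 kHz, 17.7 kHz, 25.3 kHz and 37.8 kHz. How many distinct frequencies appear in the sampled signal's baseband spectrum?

4

fs/2 = 6.5 kHz.
47.3 kHz mod fs = 8.3 kHz.
8.3 kHz > fs/2 = 6.5 kHz, folds to fs − 8.3 kHz = 4.7 kHz.
15.6 kHz mod fs = 2.6 kHz.
2.6 kHz ≤ fs/2 = 6.5 kHz, appears at 2.6 kHz.
17.7 kHz mod fs = 4.7 kHz.
4.7 kHz ≤ fs/2 = 6.5 kHz, appears at 4.7 kHz.
25.3 kHz mod fs = 12.3 kHz.
12.3 kHz > fs/2 = 6.5 kHz, folds to fs − 12.3 kHz = 0.7 kHz.
37.8 kHz mod fs = 11.8 kHz.
11.8 kHz > fs/2 = 6.5 kHz, folds to fs − 11.8 kHz = 1.2 kHz.
Distinct values: {0.7 kHz, 1.2 kHz, 2.6 kHz, 4.7 kHz} → 4.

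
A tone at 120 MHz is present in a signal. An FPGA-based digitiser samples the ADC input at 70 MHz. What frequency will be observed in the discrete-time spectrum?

20 MHz

120 MHz mod fs = 50 MHz.
50 MHz > fs/2 = 35 MHz, folds to fs − 50 MHz = 20 MHz.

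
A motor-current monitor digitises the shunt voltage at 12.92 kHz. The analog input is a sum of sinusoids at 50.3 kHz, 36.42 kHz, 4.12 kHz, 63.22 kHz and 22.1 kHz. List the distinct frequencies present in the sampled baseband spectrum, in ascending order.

1.38 kHz, 2.34 kHz, 3.74 kHz, 4.12 kHz

fs/2 = 6.46 kHz.
50.3 kHz mod fs = 11.54 kHz.
11.54 kHz > fs/2 = 6.46 kHz, folds to fs − 11.54 kHz = 1.38 kHz.
36.42 kHz mod fs = 10.58 kHz.
10.58 kHz > fs/2 = 6.46 kHz, folds to fs − 10.58 kHz = 2.34 kHz.
4.12 kHz ≤ fs/2 = 6.46 kHz, passes unchanged.
63.22 kHz mod fs = 11.54 kHz.
11.54 kHz > fs/2 = 6.46 kHz, folds to fs − 11.54 kHz = 1.38 kHz.
22.1 kHz mod fs = 9.18 kHz.
9.18 kHz > fs/2 = 6.46 kHz, folds to fs − 9.18 kHz = 3.74 kHz.
Distinct values: {1.38 kHz, 2.34 kHz, 3.74 kHz, 4.12 kHz}.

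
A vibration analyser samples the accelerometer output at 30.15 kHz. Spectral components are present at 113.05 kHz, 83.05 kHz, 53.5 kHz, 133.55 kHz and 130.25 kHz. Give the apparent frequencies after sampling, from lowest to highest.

6.8 kHz, 7.4 kHz, 7.55 kHz, 9.65 kHz, 12.95 kHz

fs/2 = 15.075 kHz.
113.05 kHz mod fs = 22.6 kHz.
22.6 kHz > fs/2 = 15.075 kHz, folds to fs − 22.6 kHz = 7.55 kHz.
83.05 kHz mod fs = 22.75 kHz.
22.75 kHz > fs/2 = 15.075 kHz, folds to fs − 22.75 kHz = 7.4 kHz.
53.5 kHz mod fs = 23.35 kHz.
23.35 kHz > fs/2 = 15.075 kHz, folds to fs − 23.35 kHz = 6.8 kHz.
133.55 kHz mod fs = 12.95 kHz.
12.95 kHz ≤ fs/2 = 15.075 kHz, appears at 12.95 kHz.
130.25 kHz mod fs = 9.65 kHz.
9.65 kHz ≤ fs/2 = 15.075 kHz, appears at 9.65 kHz.
Distinct values: {6.8 kHz, 7.4 kHz, 7.55 kHz, 9.65 kHz, 12.95 kHz}.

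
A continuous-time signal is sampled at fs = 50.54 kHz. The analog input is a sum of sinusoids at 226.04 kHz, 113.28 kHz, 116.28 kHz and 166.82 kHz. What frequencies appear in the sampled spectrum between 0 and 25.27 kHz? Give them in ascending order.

fs/2 = 25.27 kHz.
226.04 kHz mod fs = 23.88 kHz.
23.88 kHz ≤ fs/2 = 25.27 kHz, appears at 23.88 kHz.
113.28 kHz mod fs = 12.2 kHz.
12.2 kHz ≤ fs/2 = 25.27 kHz, appears at 12.2 kHz.
116.28 kHz mod fs = 15.2 kHz.
15.2 kHz ≤ fs/2 = 25.27 kHz, appears at 15.2 kHz.
166.82 kHz mod fs = 15.2 kHz.
15.2 kHz ≤ fs/2 = 25.27 kHz, appears at 15.2 kHz.
Distinct values: {12.2 kHz, 15.2 kHz, 23.88 kHz}.

12.2 kHz, 15.2 kHz, 23.88 kHz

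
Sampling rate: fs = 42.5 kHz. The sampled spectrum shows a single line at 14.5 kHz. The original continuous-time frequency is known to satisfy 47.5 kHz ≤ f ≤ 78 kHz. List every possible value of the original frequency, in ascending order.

57 kHz, 70.5 kHz

Frequencies that alias to 14.5 kHz are k·fs ± 14.5 kHz for integer k ≥ 0.
k=0: 14.5 kHz.
k=1: 28 kHz, 57 kHz.
k=2: 70.5 kHz, 99.5 kHz.
k=3: 113 kHz, 142 kHz.
Within [47.5 kHz, 78 kHz]: 57 kHz, 70.5 kHz.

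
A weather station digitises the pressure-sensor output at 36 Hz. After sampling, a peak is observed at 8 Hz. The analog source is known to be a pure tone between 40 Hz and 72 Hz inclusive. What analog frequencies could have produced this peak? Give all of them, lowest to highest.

44 Hz, 64 Hz

Frequencies that alias to 8 Hz are k·fs ± 8 Hz for integer k ≥ 0.
k=0: 8 Hz.
k=1: 28 Hz, 44 Hz.
k=2: 64 Hz, 80 Hz.
k=3: 100 Hz, 116 Hz.
Within [40 Hz, 72 Hz]: 44 Hz, 64 Hz.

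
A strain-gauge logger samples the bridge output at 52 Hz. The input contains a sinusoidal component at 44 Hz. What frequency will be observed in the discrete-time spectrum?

44 Hz > fs/2 = 26 Hz, folds to fs − 44 Hz = 8 Hz.

8 Hz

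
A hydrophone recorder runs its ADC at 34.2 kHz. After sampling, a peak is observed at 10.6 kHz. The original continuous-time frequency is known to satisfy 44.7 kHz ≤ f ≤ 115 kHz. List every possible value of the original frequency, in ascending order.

44.8 kHz, 57.8 kHz, 79 kHz, 92 kHz, 113.2 kHz

Frequencies that alias to 10.6 kHz are k·fs ± 10.6 kHz for integer k ≥ 0.
k=0: 10.6 kHz.
k=1: 23.6 kHz, 44.8 kHz.
k=2: 57.8 kHz, 79 kHz.
k=3: 92 kHz, 113.2 kHz.
k=4: 126.2 kHz, 147.4 kHz.
Within [44.7 kHz, 115 kHz]: 44.8 kHz, 57.8 kHz, 79 kHz, 92 kHz, 113.2 kHz.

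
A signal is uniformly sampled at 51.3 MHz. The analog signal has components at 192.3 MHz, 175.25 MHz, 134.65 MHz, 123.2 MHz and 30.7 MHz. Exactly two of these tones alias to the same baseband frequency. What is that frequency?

fs/2 = 25.65 MHz.
192.3 MHz mod fs = 38.4 MHz.
38.4 MHz > fs/2 = 25.65 MHz, folds to fs − 38.4 MHz = 12.9 MHz.
175.25 MHz mod fs = 21.35 MHz.
21.35 MHz ≤ fs/2 = 25.65 MHz, appears at 21.35 MHz.
134.65 MHz mod fs = 32.05 MHz.
32.05 MHz > fs/2 = 25.65 MHz, folds to fs − 32.05 MHz = 19.25 MHz.
123.2 MHz mod fs = 20.6 MHz.
20.6 MHz ≤ fs/2 = 25.65 MHz, appears at 20.6 MHz.
30.7 MHz > fs/2 = 25.65 MHz, folds to fs − 30.7 MHz = 20.6 MHz.
30.7 MHz and 123.2 MHz both map to 20.6 MHz.

20.6 MHz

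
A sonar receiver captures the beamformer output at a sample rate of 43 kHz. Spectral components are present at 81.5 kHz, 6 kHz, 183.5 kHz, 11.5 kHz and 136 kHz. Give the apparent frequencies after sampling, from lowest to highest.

4.5 kHz, 6 kHz, 7 kHz, 11.5 kHz

fs/2 = 21.5 kHz.
81.5 kHz mod fs = 38.5 kHz.
38.5 kHz > fs/2 = 21.5 kHz, folds to fs − 38.5 kHz = 4.5 kHz.
6 kHz ≤ fs/2 = 21.5 kHz, passes unchanged.
183.5 kHz mod fs = 11.5 kHz.
11.5 kHz ≤ fs/2 = 21.5 kHz, appears at 11.5 kHz.
11.5 kHz ≤ fs/2 = 21.5 kHz, passes unchanged.
136 kHz mod fs = 7 kHz.
7 kHz ≤ fs/2 = 21.5 kHz, appears at 7 kHz.
Distinct values: {4.5 kHz, 6 kHz, 7 kHz, 11.5 kHz}.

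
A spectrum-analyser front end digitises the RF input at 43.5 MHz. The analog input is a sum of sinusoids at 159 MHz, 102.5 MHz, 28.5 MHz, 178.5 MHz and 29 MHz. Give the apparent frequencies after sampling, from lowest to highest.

4.5 MHz, 14.5 MHz, 15 MHz, 15.5 MHz

fs/2 = 21.75 MHz.
159 MHz mod fs = 28.5 MHz.
28.5 MHz > fs/2 = 21.75 MHz, folds to fs − 28.5 MHz = 15 MHz.
102.5 MHz mod fs = 15.5 MHz.
15.5 MHz ≤ fs/2 = 21.75 MHz, appears at 15.5 MHz.
28.5 MHz > fs/2 = 21.75 MHz, folds to fs − 28.5 MHz = 15 MHz.
178.5 MHz mod fs = 4.5 MHz.
4.5 MHz ≤ fs/2 = 21.75 MHz, appears at 4.5 MHz.
29 MHz > fs/2 = 21.75 MHz, folds to fs − 29 MHz = 14.5 MHz.
Distinct values: {4.5 MHz, 14.5 MHz, 15 MHz, 15.5 MHz}.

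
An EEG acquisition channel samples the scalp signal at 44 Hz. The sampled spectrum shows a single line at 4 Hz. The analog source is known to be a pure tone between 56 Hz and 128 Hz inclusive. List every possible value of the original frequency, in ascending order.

Frequencies that alias to 4 Hz are k·fs ± 4 Hz for integer k ≥ 0.
k=0: 4 Hz.
k=1: 40 Hz, 48 Hz.
k=2: 84 Hz, 92 Hz.
k=3: 128 Hz, 136 Hz.
k=4: 172 Hz, 180 Hz.
Within [56 Hz, 128 Hz]: 84 Hz, 92 Hz, 128 Hz.

84 Hz, 92 Hz, 128 Hz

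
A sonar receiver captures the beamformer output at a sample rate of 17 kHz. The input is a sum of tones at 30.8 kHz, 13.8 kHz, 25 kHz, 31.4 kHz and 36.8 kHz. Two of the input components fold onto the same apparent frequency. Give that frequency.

fs/2 = 8.5 kHz.
30.8 kHz mod fs = 13.8 kHz.
13.8 kHz > fs/2 = 8.5 kHz, folds to fs − 13.8 kHz = 3.2 kHz.
13.8 kHz > fs/2 = 8.5 kHz, folds to fs − 13.8 kHz = 3.2 kHz.
25 kHz mod fs = 8 kHz.
8 kHz ≤ fs/2 = 8.5 kHz, appears at 8 kHz.
31.4 kHz mod fs = 14.4 kHz.
14.4 kHz > fs/2 = 8.5 kHz, folds to fs − 14.4 kHz = 2.6 kHz.
36.8 kHz mod fs = 2.8 kHz.
2.8 kHz ≤ fs/2 = 8.5 kHz, appears at 2.8 kHz.
13.8 kHz and 30.8 kHz both map to 3.2 kHz.

3.2 kHz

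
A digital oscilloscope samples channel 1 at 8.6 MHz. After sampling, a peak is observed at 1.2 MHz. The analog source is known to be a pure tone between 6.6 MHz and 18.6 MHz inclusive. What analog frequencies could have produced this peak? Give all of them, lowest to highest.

7.4 MHz, 9.8 MHz, 16 MHz, 18.4 MHz

Frequencies that alias to 1.2 MHz are k·fs ± 1.2 MHz for integer k ≥ 0.
k=0: 1.2 MHz.
k=1: 7.4 MHz, 9.8 MHz.
k=2: 16 MHz, 18.4 MHz.
k=3: 24.6 MHz, 27 MHz.
Within [6.6 MHz, 18.6 MHz]: 7.4 MHz, 9.8 MHz, 16 MHz, 18.4 MHz.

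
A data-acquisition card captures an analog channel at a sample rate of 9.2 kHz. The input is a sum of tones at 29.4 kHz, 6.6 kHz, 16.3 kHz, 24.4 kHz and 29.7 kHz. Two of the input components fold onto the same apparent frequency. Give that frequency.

2.1 kHz

fs/2 = 4.6 kHz.
29.4 kHz mod fs = 1.8 kHz.
1.8 kHz ≤ fs/2 = 4.6 kHz, appears at 1.8 kHz.
6.6 kHz > fs/2 = 4.6 kHz, folds to fs − 6.6 kHz = 2.6 kHz.
16.3 kHz mod fs = 7.1 kHz.
7.1 kHz > fs/2 = 4.6 kHz, folds to fs − 7.1 kHz = 2.1 kHz.
24.4 kHz mod fs = 6 kHz.
6 kHz > fs/2 = 4.6 kHz, folds to fs − 6 kHz = 3.2 kHz.
29.7 kHz mod fs = 2.1 kHz.
2.1 kHz ≤ fs/2 = 4.6 kHz, appears at 2.1 kHz.
16.3 kHz and 29.7 kHz both map to 2.1 kHz.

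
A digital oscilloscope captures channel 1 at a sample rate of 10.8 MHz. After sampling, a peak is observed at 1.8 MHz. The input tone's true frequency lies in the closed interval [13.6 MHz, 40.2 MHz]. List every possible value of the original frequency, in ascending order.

19.8 MHz, 23.4 MHz, 30.6 MHz, 34.2 MHz

Frequencies that alias to 1.8 MHz are k·fs ± 1.8 MHz for integer k ≥ 0.
k=0: 1.8 MHz.
k=1: 9 MHz, 12.6 MHz.
k=2: 19.8 MHz, 23.4 MHz.
k=3: 30.6 MHz, 34.2 MHz.
k=4: 41.4 MHz, 45 MHz.
Within [13.6 MHz, 40.2 MHz]: 19.8 MHz, 23.4 MHz, 30.6 MHz, 34.2 MHz.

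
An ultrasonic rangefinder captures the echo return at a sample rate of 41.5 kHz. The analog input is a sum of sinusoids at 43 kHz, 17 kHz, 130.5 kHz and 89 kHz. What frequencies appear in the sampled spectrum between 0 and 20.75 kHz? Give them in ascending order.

1.5 kHz, 6 kHz, 17 kHz

fs/2 = 20.75 kHz.
43 kHz mod fs = 1.5 kHz.
1.5 kHz ≤ fs/2 = 20.75 kHz, appears at 1.5 kHz.
17 kHz ≤ fs/2 = 20.75 kHz, passes unchanged.
130.5 kHz mod fs = 6 kHz.
6 kHz ≤ fs/2 = 20.75 kHz, appears at 6 kHz.
89 kHz mod fs = 6 kHz.
6 kHz ≤ fs/2 = 20.75 kHz, appears at 6 kHz.
Distinct values: {1.5 kHz, 6 kHz, 17 kHz}.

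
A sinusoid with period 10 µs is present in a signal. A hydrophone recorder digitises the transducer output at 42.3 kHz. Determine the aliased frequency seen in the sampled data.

15.4 kHz

T = 10 µs → f = 1/T = 100 kHz.
100 kHz mod fs = 15.4 kHz.
15.4 kHz ≤ fs/2 = 21.15 kHz, appears at 15.4 kHz.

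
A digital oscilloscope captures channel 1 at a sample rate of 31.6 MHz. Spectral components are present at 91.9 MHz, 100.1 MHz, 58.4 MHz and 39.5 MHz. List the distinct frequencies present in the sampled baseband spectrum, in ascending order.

2.9 MHz, 4.8 MHz, 5.3 MHz, 7.9 MHz

fs/2 = 15.8 MHz.
91.9 MHz mod fs = 28.7 MHz.
28.7 MHz > fs/2 = 15.8 MHz, folds to fs − 28.7 MHz = 2.9 MHz.
100.1 MHz mod fs = 5.3 MHz.
5.3 MHz ≤ fs/2 = 15.8 MHz, appears at 5.3 MHz.
58.4 MHz mod fs = 26.8 MHz.
26.8 MHz > fs/2 = 15.8 MHz, folds to fs − 26.8 MHz = 4.8 MHz.
39.5 MHz mod fs = 7.9 MHz.
7.9 MHz ≤ fs/2 = 15.8 MHz, appears at 7.9 MHz.
Distinct values: {2.9 MHz, 4.8 MHz, 5.3 MHz, 7.9 MHz}.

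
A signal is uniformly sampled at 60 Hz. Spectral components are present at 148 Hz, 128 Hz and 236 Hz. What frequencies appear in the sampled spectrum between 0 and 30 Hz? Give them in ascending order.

fs/2 = 30 Hz.
148 Hz mod fs = 28 Hz.
28 Hz ≤ fs/2 = 30 Hz, appears at 28 Hz.
128 Hz mod fs = 8 Hz.
8 Hz ≤ fs/2 = 30 Hz, appears at 8 Hz.
236 Hz mod fs = 56 Hz.
56 Hz > fs/2 = 30 Hz, folds to fs − 56 Hz = 4 Hz.
Distinct values: {4 Hz, 8 Hz, 28 Hz}.

4 Hz, 8 Hz, 28 Hz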